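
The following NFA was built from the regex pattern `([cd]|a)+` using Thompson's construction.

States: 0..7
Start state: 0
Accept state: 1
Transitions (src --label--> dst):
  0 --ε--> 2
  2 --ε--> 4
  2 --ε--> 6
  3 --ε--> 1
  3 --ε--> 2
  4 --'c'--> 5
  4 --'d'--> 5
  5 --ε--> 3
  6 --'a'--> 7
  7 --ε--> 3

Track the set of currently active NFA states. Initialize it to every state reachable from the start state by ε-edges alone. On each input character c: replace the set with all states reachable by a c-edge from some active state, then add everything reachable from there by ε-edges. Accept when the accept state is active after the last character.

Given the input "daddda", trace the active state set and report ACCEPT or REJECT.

initial (ε-close {0}): {0,2,4,6}
'd' @ 1: {1,2,3,4,5,6}  ✓accept
'a' @ 2: {1,2,3,4,6,7}  ✓accept
'd' @ 3: {1,2,3,4,5,6}  ✓accept
'd' @ 4: {1,2,3,4,5,6}  ✓accept
'd' @ 5: {1,2,3,4,5,6}  ✓accept
'a' @ 6: {1,2,3,4,6,7}  ✓accept
end set {1,2,3,4,6,7} — state 1 in

Answer: ACCEPT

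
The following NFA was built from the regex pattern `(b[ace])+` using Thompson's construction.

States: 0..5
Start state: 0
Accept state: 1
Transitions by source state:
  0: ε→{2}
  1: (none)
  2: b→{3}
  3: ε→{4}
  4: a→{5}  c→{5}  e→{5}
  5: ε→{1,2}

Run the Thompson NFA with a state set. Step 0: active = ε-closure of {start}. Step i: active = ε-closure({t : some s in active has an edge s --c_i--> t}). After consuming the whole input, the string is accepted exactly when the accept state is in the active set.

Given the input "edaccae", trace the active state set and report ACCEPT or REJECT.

Answer: REJECT

Trace:
initial (ε-close {0}): {0,2}
'e' @ 1: {}  — state set empty
rest 'daccae' ignored (set empty)
final: {}; accept 1 not in set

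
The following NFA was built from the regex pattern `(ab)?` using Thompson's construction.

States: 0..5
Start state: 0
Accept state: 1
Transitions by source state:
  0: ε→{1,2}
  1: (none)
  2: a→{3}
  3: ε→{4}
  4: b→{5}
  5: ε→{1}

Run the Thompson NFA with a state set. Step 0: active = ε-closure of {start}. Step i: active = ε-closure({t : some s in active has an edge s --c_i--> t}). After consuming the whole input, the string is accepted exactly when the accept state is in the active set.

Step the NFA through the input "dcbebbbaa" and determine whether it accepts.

Answer: REJECT

Steps:
S₀ = ε-closure({0}) = {0,1,2}
'd' @ 1: {}  — no active states
rest 'cbebbbaa' ignored (set empty)
after full input: {}  (accept=1 not in)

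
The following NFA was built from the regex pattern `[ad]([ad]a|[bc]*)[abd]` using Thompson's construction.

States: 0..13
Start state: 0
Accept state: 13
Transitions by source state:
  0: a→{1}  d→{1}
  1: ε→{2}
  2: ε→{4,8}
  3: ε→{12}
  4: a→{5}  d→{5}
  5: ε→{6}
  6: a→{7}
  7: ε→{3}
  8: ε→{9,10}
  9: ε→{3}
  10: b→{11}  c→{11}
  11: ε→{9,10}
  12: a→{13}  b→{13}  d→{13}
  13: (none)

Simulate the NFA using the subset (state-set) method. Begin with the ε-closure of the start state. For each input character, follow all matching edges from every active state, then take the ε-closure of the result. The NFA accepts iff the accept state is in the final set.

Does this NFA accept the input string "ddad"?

initial (ε-close {0}): {0}
'd' @ 1: {1,2,3,4,8,9,10,12}
'd' @ 2: {5,6,13}  (accept∈set)
'a' @ 3: {3,7,12}
'd' @ 4: {13}  (accept∈set)
after full input: {13}  (accept=13 in)

Answer: ACCEPT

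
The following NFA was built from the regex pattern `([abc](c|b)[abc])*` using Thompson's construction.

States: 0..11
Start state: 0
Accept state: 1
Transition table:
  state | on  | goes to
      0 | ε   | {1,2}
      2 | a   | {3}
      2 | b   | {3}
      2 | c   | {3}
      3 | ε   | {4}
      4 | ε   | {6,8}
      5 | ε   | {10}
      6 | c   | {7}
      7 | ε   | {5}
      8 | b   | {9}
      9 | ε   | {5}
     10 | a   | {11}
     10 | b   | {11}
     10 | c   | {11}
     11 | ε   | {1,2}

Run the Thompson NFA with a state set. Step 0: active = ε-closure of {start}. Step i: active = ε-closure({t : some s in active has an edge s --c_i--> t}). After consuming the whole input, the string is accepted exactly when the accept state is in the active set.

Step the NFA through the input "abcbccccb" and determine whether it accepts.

Answer: ACCEPT

Derivation:
start: ε-closure({0}) = {0,1,2}
'a' @ 1: {3,4,6,8}
'b' @ 2: {5,9,10}
'c' @ 3: {1,2,11}  ✓accept
'b' @ 4: {3,4,6,8}
'c' @ 5: {5,7,10}
'c' @ 6: {1,2,11}  ✓accept
'c' @ 7: {3,4,6,8}
'c' @ 8: {5,7,10}
'b' @ 9: {1,2,11}  ✓accept
after full input: {1,2,11}  (accept=1 in)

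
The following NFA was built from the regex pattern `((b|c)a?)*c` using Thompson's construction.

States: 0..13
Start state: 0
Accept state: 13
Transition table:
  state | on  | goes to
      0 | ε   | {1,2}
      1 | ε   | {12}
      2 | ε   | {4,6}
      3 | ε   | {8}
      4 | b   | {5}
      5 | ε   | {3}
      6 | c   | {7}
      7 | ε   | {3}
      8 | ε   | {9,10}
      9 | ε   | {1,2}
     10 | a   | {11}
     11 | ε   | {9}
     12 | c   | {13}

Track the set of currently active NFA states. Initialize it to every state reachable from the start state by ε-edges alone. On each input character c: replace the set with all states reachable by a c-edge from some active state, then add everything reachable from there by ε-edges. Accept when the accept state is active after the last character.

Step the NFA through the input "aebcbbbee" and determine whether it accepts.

initial (ε-close {0}): {0,1,2,4,6,12}
'a' @ 1: {}  — no active states
rest 'ebcbbbee' ignored (set empty)
end set {} — state 13 not in

Answer: REJECT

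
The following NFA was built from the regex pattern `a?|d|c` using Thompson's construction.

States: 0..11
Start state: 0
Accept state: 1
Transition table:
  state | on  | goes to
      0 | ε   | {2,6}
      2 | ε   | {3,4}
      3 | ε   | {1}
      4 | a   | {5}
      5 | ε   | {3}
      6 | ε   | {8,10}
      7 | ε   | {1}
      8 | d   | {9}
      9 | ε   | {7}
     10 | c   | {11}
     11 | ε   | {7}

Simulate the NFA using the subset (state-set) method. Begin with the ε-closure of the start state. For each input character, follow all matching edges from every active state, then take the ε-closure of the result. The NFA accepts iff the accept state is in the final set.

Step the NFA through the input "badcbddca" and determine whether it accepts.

Answer: REJECT

Derivation:
initial (ε-close {0}): {0,1,2,3,4,6,8,10}
'b' @ 1: {}  — dead — no transitions
rest 'adcbddca' ignored (set empty)
end set {} — state 1 not in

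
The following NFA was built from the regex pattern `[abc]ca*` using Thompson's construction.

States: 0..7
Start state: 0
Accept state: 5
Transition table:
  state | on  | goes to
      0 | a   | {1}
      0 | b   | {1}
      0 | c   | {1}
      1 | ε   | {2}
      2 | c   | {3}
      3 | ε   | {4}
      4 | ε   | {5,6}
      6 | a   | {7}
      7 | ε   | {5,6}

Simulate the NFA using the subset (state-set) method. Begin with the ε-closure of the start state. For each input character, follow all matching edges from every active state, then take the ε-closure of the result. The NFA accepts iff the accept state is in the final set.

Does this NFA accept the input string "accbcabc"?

Answer: REJECT

Derivation:
S₀ = ε-closure({0}) = {0}
'a' @ 1: {1,2}
'c' @ 2: {3,4,5,6}  ✓accept
'c' @ 3: {}  — no active states
rest 'bcabc' ignored (set empty)
after full input: {}  (accept=5 not in)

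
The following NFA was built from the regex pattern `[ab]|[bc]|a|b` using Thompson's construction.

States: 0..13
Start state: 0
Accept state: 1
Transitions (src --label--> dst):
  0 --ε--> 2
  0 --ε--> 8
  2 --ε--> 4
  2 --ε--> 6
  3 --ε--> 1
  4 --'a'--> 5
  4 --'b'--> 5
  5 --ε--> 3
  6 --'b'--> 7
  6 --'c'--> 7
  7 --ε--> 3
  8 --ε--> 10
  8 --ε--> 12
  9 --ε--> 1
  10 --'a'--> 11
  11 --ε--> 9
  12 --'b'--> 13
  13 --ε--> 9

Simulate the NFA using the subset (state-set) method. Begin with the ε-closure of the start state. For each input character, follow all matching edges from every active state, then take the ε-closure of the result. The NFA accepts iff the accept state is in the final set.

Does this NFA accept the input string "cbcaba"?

Answer: REJECT

Derivation:
start: ε-closure({0}) = {0,2,4,6,8,10,12}
'c' @ 1: {1,3,7}  (accept∈set)
'b' @ 2: {}  — no active states
rest 'caba' ignored (set empty)
end set {} — state 1 not in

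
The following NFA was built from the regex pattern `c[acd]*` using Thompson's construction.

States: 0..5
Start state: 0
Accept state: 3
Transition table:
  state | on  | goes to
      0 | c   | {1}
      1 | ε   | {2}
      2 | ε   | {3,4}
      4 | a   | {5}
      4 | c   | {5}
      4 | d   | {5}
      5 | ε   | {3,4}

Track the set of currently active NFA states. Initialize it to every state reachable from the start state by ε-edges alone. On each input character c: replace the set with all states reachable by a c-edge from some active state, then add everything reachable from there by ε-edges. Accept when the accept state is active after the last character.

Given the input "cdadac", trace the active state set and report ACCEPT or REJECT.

start: ε-closure({0}) = {0}
'c' @ 1: {1,2,3,4}  [accepting]
'd' @ 2: {3,4,5}  [accepting]
'a' @ 3: {3,4,5}  [accepting]
'd' @ 4: {3,4,5}  [accepting]
'a' @ 5: {3,4,5}  [accepting]
'c' @ 6: {3,4,5}  [accepting]
end set {3,4,5} — state 3 in

Answer: ACCEPT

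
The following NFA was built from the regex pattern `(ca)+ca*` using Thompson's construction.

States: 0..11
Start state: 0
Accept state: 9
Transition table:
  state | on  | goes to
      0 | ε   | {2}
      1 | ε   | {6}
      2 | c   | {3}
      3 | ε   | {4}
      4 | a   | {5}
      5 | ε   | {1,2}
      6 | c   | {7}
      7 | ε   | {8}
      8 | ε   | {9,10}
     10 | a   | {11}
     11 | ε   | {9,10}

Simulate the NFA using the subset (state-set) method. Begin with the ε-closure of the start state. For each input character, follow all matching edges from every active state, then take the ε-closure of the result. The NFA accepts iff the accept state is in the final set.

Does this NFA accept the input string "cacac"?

initial (ε-close {0}): {0,2}
'c' @ 1: {3,4}
'a' @ 2: {1,2,5,6}
'c' @ 3: {3,4,7,8,9,10}  (accept∈set)
'a' @ 4: {1,2,5,6,9,10,11}  (accept∈set)
'c' @ 5: {3,4,7,8,9,10}  (accept∈set)
after full input: {3,4,7,8,9,10}  (accept=9 in)

Answer: ACCEPT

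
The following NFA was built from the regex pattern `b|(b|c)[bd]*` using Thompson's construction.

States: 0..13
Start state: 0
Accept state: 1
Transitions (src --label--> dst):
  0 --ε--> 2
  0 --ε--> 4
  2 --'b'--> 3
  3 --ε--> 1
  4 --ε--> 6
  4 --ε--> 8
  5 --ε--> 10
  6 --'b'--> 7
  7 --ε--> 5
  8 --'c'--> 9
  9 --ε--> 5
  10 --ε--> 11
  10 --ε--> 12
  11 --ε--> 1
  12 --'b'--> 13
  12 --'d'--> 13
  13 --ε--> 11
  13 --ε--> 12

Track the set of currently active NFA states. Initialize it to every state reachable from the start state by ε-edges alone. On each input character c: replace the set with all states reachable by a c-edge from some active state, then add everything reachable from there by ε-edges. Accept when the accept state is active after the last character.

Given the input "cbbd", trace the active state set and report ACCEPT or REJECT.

S₀ = ε-closure({0}) = {0,2,4,6,8}
'c' @ 1: {1,5,9,10,11,12}  [accepting]
'b' @ 2: {1,11,12,13}  [accepting]
'b' @ 3: {1,11,12,13}  [accepting]
'd' @ 4: {1,11,12,13}  [accepting]
final: {1,11,12,13}; accept 1 in set

Answer: ACCEPT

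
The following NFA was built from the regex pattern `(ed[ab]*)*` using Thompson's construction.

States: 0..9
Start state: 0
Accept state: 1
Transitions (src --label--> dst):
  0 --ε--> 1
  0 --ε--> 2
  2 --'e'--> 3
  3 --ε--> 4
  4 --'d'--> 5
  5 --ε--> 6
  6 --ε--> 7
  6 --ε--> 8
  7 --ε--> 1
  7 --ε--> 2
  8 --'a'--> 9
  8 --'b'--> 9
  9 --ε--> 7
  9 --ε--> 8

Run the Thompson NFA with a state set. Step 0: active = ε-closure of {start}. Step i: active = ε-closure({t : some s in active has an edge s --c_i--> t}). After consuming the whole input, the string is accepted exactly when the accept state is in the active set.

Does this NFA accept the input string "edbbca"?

Answer: REJECT

Derivation:
start: ε-closure({0}) = {0,1,2}
'e' @ 1: {3,4}
'd' @ 2: {1,2,5,6,7,8}  [accepting]
'b' @ 3: {1,2,7,8,9}  [accepting]
'b' @ 4: {1,2,7,8,9}  [accepting]
'c' @ 5: {}  — no active states
rest 'a' ignored (set empty)
final: {}; accept 1 not in set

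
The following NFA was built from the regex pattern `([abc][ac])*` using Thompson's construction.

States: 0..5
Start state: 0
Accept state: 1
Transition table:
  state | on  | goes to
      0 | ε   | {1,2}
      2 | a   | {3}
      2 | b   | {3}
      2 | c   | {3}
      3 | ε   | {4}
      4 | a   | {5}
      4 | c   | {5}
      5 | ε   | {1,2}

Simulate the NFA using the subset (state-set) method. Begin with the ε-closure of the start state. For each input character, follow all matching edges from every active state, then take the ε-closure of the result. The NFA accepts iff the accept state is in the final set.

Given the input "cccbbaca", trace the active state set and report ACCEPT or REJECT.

Answer: REJECT

Trace:
S₀ = ε-closure({0}) = {0,1,2}
'c' @ 1: {3,4}
'c' @ 2: {1,2,5}  ✓accept
'c' @ 3: {3,4}
'b' @ 4: {}  — no active states
rest 'baca' ignored (set empty)
final: {}; accept 1 not in set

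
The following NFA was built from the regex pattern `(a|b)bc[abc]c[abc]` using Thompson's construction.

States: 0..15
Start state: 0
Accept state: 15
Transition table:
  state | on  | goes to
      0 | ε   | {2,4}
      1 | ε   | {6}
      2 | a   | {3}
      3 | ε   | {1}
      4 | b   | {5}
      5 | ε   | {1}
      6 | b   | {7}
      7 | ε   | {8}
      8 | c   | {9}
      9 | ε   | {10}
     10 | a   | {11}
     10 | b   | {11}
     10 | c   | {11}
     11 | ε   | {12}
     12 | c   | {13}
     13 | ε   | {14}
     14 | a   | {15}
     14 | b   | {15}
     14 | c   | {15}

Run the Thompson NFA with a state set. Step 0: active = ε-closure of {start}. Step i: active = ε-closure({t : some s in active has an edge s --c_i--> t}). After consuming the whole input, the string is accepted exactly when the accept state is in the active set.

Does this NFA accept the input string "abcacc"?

initial (ε-close {0}): {0,2,4}
'a' @ 1: {1,3,6}
'b' @ 2: {7,8}
'c' @ 3: {9,10}
'a' @ 4: {11,12}
'c' @ 5: {13,14}
'c' @ 6: {15}  [accepting]
after full input: {15}  (accept=15 in)

Answer: ACCEPT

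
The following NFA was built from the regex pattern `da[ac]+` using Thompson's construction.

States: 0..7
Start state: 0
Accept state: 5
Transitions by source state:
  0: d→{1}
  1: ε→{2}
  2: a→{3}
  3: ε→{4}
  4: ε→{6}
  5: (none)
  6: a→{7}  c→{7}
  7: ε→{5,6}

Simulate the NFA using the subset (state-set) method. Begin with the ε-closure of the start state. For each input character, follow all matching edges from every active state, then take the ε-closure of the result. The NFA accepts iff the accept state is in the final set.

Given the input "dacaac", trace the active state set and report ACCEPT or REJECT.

initial (ε-close {0}): {0}
'd' @ 1: {1,2}
'a' @ 2: {3,4,6}
'c' @ 3: {5,6,7}  ✓accept
'a' @ 4: {5,6,7}  ✓accept
'a' @ 5: {5,6,7}  ✓accept
'c' @ 6: {5,6,7}  ✓accept
final: {5,6,7}; accept 5 in set

Answer: ACCEPT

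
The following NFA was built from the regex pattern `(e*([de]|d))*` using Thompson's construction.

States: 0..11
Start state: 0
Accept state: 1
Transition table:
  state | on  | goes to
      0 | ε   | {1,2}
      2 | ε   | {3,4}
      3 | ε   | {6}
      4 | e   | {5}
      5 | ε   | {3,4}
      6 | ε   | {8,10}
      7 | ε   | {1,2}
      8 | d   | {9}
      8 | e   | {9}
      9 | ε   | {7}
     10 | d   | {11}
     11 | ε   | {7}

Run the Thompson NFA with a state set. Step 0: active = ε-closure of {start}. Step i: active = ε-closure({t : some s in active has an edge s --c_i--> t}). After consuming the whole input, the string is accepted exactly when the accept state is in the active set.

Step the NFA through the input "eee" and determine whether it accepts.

S₀ = ε-closure({0}) = {0,1,2,3,4,6,8,10}
'e' @ 1: {1,2,3,4,5,6,7,8,9,10}  ✓accept
'e' @ 2: {1,2,3,4,5,6,7,8,9,10}  ✓accept
'e' @ 3: {1,2,3,4,5,6,7,8,9,10}  ✓accept
end set {1,2,3,4,5,6,7,8,9,10} — state 1 in

Answer: ACCEPT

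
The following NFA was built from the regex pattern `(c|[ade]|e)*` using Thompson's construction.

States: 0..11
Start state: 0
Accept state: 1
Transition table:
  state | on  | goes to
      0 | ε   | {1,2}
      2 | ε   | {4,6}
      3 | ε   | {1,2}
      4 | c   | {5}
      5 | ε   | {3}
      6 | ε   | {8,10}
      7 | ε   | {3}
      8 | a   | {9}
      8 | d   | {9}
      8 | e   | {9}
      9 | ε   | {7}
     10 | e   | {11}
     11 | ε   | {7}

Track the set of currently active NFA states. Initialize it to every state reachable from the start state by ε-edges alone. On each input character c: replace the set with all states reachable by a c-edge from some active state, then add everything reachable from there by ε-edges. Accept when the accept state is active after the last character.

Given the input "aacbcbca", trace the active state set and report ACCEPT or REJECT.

start: ε-closure({0}) = {0,1,2,4,6,8,10}
'a' @ 1: {1,2,3,4,6,7,8,9,10}  [accepting]
'a' @ 2: {1,2,3,4,6,7,8,9,10}  [accepting]
'c' @ 3: {1,2,3,4,5,6,8,10}  [accepting]
'b' @ 4: {}  — no active states
rest 'cbca' ignored (set empty)
end set {} — state 1 not in

Answer: REJECT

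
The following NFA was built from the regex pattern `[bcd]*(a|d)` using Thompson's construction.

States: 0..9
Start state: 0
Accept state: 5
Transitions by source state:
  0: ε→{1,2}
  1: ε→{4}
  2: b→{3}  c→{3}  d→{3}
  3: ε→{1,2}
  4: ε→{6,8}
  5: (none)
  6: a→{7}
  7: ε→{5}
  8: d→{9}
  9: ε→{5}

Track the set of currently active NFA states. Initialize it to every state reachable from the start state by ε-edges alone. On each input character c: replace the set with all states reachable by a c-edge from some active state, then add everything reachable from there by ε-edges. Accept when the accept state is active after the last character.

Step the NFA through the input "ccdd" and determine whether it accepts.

S₀ = ε-closure({0}) = {0,1,2,4,6,8}
'c' @ 1: {1,2,3,4,6,8}
'c' @ 2: {1,2,3,4,6,8}
'd' @ 3: {1,2,3,4,5,6,8,9}  [accepting]
'd' @ 4: {1,2,3,4,5,6,8,9}  [accepting]
end set {1,2,3,4,5,6,8,9} — state 5 in

Answer: ACCEPT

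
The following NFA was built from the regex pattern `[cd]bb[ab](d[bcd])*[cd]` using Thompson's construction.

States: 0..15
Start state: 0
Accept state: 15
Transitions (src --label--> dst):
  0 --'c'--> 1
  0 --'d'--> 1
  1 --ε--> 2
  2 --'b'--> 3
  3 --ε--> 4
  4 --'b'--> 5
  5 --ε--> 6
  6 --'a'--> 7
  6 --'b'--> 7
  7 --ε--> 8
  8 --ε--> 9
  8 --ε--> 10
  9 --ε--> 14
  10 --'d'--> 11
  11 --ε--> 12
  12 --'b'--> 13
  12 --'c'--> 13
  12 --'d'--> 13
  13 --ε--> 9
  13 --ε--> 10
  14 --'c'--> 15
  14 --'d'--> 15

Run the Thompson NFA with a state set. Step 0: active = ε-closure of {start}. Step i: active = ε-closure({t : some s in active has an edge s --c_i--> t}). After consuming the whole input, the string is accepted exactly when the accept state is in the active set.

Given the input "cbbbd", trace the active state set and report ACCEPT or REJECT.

initial (ε-close {0}): {0}
'c' @ 1: {1,2}
'b' @ 2: {3,4}
'b' @ 3: {5,6}
'b' @ 4: {7,8,9,10,14}
'd' @ 5: {11,12,15}  (accept∈set)
after full input: {11,12,15}  (accept=15 in)

Answer: ACCEPT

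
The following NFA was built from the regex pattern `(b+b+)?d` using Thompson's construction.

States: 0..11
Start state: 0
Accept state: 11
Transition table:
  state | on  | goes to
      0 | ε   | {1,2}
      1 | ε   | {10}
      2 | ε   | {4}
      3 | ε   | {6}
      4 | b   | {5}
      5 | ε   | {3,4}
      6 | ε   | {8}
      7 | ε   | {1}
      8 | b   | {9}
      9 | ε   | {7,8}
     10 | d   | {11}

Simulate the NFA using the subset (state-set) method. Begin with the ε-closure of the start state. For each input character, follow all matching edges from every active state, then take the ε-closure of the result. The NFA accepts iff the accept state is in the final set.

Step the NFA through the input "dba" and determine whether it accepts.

start: ε-closure({0}) = {0,1,2,4,10}
'd' @ 1: {11}  [accepting]
'b' @ 2: {}  — state set empty
rest 'a' ignored (set empty)
final: {}; accept 11 not in set

Answer: REJECT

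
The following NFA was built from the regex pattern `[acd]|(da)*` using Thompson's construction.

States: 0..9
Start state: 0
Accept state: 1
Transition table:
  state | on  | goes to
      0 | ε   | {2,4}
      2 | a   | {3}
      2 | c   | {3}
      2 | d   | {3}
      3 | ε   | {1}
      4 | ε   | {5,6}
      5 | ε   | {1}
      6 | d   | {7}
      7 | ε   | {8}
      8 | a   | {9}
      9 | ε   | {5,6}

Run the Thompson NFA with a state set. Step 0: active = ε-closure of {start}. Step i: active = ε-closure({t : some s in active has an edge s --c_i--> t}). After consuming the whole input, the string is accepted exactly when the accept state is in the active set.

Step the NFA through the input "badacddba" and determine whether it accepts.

initial (ε-close {0}): {0,1,2,4,5,6}
'b' @ 1: {}  — no active states
rest 'adacddba' ignored (set empty)
final: {}; accept 1 not in set

Answer: REJECT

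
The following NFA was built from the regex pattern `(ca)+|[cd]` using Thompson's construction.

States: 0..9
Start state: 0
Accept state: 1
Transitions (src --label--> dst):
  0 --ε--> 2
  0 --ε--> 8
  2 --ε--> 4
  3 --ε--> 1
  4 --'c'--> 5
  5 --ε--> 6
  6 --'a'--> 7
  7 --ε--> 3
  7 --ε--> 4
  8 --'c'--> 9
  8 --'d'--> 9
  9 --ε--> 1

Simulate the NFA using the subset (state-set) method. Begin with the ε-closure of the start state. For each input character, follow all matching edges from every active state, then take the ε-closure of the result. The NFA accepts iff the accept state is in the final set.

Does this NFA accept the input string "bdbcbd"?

S₀ = ε-closure({0}) = {0,2,4,8}
'b' @ 1: {}  — dead — no transitions
rest 'dbcbd' ignored (set empty)
after full input: {}  (accept=1 not in)

Answer: REJECT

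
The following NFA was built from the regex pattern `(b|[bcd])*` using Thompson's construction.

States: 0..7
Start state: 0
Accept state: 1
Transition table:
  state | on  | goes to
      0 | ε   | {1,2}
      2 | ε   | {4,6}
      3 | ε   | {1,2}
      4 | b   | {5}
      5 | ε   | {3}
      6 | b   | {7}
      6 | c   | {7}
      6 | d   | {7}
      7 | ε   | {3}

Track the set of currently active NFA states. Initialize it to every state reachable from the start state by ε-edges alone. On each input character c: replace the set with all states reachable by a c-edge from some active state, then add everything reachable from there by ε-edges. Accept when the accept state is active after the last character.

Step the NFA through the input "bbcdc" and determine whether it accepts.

start: ε-closure({0}) = {0,1,2,4,6}
'b' @ 1: {1,2,3,4,5,6,7}  ✓accept
'b' @ 2: {1,2,3,4,5,6,7}  ✓accept
'c' @ 3: {1,2,3,4,6,7}  ✓accept
'd' @ 4: {1,2,3,4,6,7}  ✓accept
'c' @ 5: {1,2,3,4,6,7}  ✓accept
end set {1,2,3,4,6,7} — state 1 in

Answer: ACCEPT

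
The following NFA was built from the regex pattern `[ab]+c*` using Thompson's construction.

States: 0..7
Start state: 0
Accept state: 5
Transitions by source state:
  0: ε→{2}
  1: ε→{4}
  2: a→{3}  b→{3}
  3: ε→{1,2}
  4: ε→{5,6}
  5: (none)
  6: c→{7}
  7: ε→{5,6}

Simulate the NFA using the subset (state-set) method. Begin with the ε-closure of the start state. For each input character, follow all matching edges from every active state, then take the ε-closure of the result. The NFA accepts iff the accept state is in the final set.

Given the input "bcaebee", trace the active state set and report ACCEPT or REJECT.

Answer: REJECT

Derivation:
initial (ε-close {0}): {0,2}
'b' @ 1: {1,2,3,4,5,6}  (accept∈set)
'c' @ 2: {5,6,7}  (accept∈set)
'a' @ 3: {}  — state set empty
rest 'ebee' ignored (set empty)
after full input: {}  (accept=5 not in)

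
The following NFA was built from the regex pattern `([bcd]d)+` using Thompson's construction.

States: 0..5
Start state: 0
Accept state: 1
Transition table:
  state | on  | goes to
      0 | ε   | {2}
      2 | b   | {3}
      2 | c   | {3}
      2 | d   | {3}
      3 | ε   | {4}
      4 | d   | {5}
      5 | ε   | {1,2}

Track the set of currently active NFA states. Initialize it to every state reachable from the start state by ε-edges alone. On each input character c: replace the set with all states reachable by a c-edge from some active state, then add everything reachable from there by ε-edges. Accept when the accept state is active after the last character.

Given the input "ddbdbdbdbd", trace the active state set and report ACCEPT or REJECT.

Answer: ACCEPT

Steps:
initial (ε-close {0}): {0,2}
'd' @ 1: {3,4}
'd' @ 2: {1,2,5}  (accept∈set)
'b' @ 3: {3,4}
'd' @ 4: {1,2,5}  (accept∈set)
'b' @ 5: {3,4}
'd' @ 6: {1,2,5}  (accept∈set)
'b' @ 7: {3,4}
'd' @ 8: {1,2,5}  (accept∈set)
'b' @ 9: {3,4}
'd' @ 10: {1,2,5}  (accept∈set)
end set {1,2,5} — state 1 in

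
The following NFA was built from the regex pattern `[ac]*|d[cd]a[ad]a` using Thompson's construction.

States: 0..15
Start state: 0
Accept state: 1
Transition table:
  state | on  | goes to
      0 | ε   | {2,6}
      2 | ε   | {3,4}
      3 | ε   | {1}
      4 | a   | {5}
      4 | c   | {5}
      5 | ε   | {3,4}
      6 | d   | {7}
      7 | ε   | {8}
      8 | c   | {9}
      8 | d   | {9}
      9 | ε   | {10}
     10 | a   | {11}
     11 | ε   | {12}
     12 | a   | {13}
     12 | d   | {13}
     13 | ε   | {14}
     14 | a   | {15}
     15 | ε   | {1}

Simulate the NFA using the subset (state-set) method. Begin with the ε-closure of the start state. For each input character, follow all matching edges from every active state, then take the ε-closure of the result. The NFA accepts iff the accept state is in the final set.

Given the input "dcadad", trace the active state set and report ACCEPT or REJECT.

initial (ε-close {0}): {0,1,2,3,4,6}
'd' @ 1: {7,8}
'c' @ 2: {9,10}
'a' @ 3: {11,12}
'd' @ 4: {13,14}
'a' @ 5: {1,15}  ✓accept
'd' @ 6: {}  — no active states
final: {}; accept 1 not in set

Answer: REJECT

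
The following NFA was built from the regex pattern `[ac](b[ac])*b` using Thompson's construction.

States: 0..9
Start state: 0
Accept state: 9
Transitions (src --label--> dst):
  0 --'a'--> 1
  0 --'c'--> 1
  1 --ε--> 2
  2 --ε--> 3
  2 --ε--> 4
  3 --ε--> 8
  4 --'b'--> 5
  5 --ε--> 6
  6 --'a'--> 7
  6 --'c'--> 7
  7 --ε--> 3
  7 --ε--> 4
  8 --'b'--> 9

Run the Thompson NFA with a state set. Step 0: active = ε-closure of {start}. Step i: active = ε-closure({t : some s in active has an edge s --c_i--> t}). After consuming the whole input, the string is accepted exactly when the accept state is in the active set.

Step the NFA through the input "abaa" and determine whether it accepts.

S₀ = ε-closure({0}) = {0}
'a' @ 1: {1,2,3,4,8}
'b' @ 2: {5,6,9}  [accepting]
'a' @ 3: {3,4,7,8}
'a' @ 4: {}  — no active states
after full input: {}  (accept=9 not in)

Answer: REJECT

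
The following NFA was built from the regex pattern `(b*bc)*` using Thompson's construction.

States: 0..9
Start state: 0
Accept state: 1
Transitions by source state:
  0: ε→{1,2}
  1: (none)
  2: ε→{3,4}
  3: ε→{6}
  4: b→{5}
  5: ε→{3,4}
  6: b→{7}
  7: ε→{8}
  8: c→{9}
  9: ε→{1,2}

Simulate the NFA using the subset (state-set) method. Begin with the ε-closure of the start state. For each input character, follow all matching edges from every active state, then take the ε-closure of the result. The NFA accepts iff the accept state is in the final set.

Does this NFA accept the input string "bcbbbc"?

S₀ = ε-closure({0}) = {0,1,2,3,4,6}
'b' @ 1: {3,4,5,6,7,8}
'c' @ 2: {1,2,3,4,6,9}  [accepting]
'b' @ 3: {3,4,5,6,7,8}
'b' @ 4: {3,4,5,6,7,8}
'b' @ 5: {3,4,5,6,7,8}
'c' @ 6: {1,2,3,4,6,9}  [accepting]
after full input: {1,2,3,4,6,9}  (accept=1 in)

Answer: ACCEPT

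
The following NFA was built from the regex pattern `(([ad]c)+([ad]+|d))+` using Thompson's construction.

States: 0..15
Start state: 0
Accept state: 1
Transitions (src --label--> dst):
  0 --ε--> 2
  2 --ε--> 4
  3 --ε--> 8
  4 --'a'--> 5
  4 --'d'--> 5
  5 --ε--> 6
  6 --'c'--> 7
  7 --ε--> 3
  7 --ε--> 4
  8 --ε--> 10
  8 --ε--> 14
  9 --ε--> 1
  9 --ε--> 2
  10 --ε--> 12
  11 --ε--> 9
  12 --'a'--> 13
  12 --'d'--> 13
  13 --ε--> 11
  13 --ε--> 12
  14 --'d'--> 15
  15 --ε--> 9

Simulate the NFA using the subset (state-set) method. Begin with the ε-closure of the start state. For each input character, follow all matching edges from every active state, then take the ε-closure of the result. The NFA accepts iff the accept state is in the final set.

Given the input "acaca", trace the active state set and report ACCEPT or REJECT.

S₀ = ε-closure({0}) = {0,2,4}
'a' @ 1: {5,6}
'c' @ 2: {3,4,7,8,10,12,14}
'a' @ 3: {1,2,4,5,6,9,11,12,13}  (accept∈set)
'c' @ 4: {3,4,7,8,10,12,14}
'a' @ 5: {1,2,4,5,6,9,11,12,13}  (accept∈set)
final: {1,2,4,5,6,9,11,12,13}; accept 1 in set

Answer: ACCEPT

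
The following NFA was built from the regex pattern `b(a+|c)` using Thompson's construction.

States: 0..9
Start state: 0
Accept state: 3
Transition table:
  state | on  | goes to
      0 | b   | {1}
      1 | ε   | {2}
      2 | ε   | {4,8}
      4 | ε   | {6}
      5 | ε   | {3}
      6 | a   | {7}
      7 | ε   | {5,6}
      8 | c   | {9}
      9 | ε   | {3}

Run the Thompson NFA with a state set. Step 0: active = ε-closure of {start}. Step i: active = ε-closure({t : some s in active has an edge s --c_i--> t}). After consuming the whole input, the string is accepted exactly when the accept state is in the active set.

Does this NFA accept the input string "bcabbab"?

Answer: REJECT

Trace:
initial (ε-close {0}): {0}
'b' @ 1: {1,2,4,6,8}
'c' @ 2: {3,9}  ✓accept
'a' @ 3: {}  — no active states
rest 'bbab' ignored (set empty)
final: {}; accept 3 not in set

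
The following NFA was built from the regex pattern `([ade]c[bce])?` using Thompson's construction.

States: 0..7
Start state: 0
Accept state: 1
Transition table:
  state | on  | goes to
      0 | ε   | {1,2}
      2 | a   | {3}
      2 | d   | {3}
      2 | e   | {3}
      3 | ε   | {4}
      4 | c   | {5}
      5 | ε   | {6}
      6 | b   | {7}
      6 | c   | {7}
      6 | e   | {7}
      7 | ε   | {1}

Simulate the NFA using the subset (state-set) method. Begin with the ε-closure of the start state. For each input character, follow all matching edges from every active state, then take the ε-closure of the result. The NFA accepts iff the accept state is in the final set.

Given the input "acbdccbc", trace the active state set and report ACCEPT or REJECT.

Answer: REJECT

Trace:
start: ε-closure({0}) = {0,1,2}
'a' @ 1: {3,4}
'c' @ 2: {5,6}
'b' @ 3: {1,7}  (accept∈set)
'd' @ 4: {}  — dead — no transitions
rest 'ccbc' ignored (set empty)
final: {}; accept 1 not in set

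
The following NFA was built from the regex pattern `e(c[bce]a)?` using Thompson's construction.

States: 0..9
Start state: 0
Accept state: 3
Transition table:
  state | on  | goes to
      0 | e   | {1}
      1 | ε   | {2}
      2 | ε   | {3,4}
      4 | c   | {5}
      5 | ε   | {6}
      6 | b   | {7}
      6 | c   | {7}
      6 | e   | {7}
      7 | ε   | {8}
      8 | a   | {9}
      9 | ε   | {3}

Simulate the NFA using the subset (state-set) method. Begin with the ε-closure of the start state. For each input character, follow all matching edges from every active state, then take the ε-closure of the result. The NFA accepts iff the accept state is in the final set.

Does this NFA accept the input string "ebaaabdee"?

S₀ = ε-closure({0}) = {0}
'e' @ 1: {1,2,3,4}  (accept∈set)
'b' @ 2: {}  — no active states
rest 'aaabdee' ignored (set empty)
after full input: {}  (accept=3 not in)

Answer: REJECT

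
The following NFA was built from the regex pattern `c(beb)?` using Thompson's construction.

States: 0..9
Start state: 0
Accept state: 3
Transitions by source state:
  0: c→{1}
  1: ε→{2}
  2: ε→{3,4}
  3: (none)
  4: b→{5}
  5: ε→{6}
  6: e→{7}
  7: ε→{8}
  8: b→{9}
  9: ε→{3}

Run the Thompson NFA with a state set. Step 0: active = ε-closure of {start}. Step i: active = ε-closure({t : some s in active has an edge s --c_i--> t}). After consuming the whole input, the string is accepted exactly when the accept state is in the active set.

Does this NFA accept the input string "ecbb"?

Answer: REJECT

Trace:
initial (ε-close {0}): {0}
'e' @ 1: {}  — dead — no transitions
rest 'cbb' ignored (set empty)
after full input: {}  (accept=3 not in)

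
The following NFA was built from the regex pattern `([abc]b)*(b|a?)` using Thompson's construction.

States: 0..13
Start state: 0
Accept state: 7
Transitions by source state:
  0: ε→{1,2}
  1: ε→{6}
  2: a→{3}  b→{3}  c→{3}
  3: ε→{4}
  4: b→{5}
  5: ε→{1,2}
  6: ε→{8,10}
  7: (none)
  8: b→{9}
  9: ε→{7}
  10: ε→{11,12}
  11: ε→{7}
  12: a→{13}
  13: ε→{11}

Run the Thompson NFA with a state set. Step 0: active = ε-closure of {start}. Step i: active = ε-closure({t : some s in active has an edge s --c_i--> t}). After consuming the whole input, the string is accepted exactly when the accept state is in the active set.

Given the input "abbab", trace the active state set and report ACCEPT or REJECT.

Answer: REJECT

Derivation:
initial (ε-close {0}): {0,1,2,6,7,8,10,11,12}
'a' @ 1: {3,4,7,11,13}  [accepting]
'b' @ 2: {1,2,5,6,7,8,10,11,12}  [accepting]
'b' @ 3: {3,4,7,9}  [accepting]
'a' @ 4: {}  — dead — no transitions
rest 'b' ignored (set empty)
end set {} — state 7 not in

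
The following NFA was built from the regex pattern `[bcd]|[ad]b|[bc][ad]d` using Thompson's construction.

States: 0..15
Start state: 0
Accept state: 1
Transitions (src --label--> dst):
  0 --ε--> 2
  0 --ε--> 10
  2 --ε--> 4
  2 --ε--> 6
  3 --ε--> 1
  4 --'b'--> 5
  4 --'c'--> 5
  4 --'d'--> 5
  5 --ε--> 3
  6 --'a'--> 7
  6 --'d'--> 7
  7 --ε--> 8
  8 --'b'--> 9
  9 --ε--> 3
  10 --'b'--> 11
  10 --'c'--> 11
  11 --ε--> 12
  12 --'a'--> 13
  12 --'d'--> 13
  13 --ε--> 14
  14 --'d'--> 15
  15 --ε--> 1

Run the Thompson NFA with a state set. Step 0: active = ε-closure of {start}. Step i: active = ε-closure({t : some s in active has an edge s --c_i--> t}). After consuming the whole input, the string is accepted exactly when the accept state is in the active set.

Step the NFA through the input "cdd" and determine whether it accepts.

initial (ε-close {0}): {0,2,4,6,10}
'c' @ 1: {1,3,5,11,12}  (accept∈set)
'd' @ 2: {13,14}
'd' @ 3: {1,15}  (accept∈set)
final: {1,15}; accept 1 in set

Answer: ACCEPT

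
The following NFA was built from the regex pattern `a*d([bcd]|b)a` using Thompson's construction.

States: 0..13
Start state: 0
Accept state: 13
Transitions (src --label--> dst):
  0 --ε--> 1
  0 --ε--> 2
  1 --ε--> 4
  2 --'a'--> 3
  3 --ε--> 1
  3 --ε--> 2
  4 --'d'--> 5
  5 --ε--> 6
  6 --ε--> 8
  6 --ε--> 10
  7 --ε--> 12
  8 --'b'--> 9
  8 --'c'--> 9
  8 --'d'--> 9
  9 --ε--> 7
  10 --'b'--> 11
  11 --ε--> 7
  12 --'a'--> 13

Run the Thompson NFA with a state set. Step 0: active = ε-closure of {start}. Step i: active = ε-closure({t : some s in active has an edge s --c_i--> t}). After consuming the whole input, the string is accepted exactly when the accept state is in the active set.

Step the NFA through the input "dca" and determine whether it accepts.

Answer: ACCEPT

Derivation:
initial (ε-close {0}): {0,1,2,4}
'd' @ 1: {5,6,8,10}
'c' @ 2: {7,9,12}
'a' @ 3: {13}  (accept∈set)
end set {13} — state 13 in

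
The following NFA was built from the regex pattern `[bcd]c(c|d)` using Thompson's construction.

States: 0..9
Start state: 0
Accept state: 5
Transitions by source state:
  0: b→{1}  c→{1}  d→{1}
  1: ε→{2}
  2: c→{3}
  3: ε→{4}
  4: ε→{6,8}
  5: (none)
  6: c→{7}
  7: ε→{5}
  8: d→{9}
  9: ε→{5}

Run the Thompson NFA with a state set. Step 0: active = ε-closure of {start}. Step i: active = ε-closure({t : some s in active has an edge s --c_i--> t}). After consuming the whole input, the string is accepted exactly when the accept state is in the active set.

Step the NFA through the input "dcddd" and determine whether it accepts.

initial (ε-close {0}): {0}
'd' @ 1: {1,2}
'c' @ 2: {3,4,6,8}
'd' @ 3: {5,9}  [accepting]
'd' @ 4: {}  — dead — no transitions
rest 'd' ignored (set empty)
final: {}; accept 5 not in set

Answer: REJECT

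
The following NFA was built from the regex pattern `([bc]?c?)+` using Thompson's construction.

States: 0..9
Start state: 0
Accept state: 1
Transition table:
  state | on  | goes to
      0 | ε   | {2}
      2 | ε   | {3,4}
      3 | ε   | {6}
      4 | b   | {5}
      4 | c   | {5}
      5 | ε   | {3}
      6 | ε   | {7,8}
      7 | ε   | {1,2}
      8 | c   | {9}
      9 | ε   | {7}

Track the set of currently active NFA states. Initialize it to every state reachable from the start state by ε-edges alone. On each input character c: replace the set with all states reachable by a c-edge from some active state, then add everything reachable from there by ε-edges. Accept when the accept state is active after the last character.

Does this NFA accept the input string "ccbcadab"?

start: ε-closure({0}) = {0,1,2,3,4,6,7,8}
'c' @ 1: {1,2,3,4,5,6,7,8,9}  [accepting]
'c' @ 2: {1,2,3,4,5,6,7,8,9}  [accepting]
'b' @ 3: {1,2,3,4,5,6,7,8}  [accepting]
'c' @ 4: {1,2,3,4,5,6,7,8,9}  [accepting]
'a' @ 5: {}  — no active states
rest 'dab' ignored (set empty)
end set {} — state 1 not in

Answer: REJECT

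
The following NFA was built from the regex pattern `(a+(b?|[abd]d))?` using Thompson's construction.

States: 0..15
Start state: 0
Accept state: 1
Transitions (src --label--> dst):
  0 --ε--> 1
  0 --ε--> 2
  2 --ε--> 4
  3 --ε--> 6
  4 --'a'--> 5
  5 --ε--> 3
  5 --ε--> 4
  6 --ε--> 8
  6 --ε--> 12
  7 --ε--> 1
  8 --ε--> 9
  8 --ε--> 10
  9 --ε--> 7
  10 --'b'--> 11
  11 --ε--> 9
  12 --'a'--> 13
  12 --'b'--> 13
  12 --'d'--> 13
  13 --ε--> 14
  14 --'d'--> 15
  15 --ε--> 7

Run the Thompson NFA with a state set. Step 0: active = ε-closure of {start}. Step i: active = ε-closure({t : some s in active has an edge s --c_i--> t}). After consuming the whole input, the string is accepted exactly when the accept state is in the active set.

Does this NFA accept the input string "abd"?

start: ε-closure({0}) = {0,1,2,4}
'a' @ 1: {1,3,4,5,6,7,8,9,10,12}  ✓accept
'b' @ 2: {1,7,9,11,13,14}  ✓accept
'd' @ 3: {1,7,15}  ✓accept
final: {1,7,15}; accept 1 in set

Answer: ACCEPT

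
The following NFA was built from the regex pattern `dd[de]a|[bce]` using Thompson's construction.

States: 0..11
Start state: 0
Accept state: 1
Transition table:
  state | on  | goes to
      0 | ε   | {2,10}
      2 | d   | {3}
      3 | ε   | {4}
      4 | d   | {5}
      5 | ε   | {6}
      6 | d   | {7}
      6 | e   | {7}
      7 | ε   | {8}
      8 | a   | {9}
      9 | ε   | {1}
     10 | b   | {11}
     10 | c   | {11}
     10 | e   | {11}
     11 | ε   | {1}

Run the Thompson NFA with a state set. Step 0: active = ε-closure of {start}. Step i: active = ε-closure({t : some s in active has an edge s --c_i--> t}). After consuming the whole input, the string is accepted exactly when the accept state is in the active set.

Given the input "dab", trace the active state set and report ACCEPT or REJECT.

Answer: REJECT

Derivation:
S₀ = ε-closure({0}) = {0,2,10}
'd' @ 1: {3,4}
'a' @ 2: {}  — no active states
rest 'b' ignored (set empty)
end set {} — state 1 not in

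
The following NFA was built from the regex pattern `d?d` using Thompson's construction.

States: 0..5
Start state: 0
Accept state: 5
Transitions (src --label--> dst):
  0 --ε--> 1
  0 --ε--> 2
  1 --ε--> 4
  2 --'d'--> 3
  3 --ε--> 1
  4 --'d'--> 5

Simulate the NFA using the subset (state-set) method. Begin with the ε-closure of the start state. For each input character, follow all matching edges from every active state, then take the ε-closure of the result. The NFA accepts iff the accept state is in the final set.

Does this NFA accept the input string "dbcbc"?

Answer: REJECT

Trace:
initial (ε-close {0}): {0,1,2,4}
'd' @ 1: {1,3,4,5}  (accept∈set)
'b' @ 2: {}  — state set empty
rest 'cbc' ignored (set empty)
after full input: {}  (accept=5 not in)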